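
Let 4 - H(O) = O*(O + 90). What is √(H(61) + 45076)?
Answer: √35869 ≈ 189.39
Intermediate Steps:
H(O) = 4 - O*(90 + O) (H(O) = 4 - O*(O + 90) = 4 - O*(90 + O))
√(H(61) + 45076) = √((4 - 1*61² - 90*61) + 45076) = √((4 - 1*3721 - 5490) + 45076) = √((4 - 3721 - 5490) + 45076) = √(-9207 + 45076) = √35869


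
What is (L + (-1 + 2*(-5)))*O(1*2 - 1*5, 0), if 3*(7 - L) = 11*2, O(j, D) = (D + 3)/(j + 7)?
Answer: -17/2 ≈ -8.5000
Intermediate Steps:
O(j, D) = (3 + D)/(7 + j)
L = -1/3 (L = 7 - 11*2/3 = 7 - 1/3*22 = 7 - 22/3 = -1/3 ≈ -0.33333)
(L + (-1 + 2*(-5)))*O(1*2 - 1*5, 0) = (-1/3 + (-1 + 2*(-5)))*((3 + 0)/(7 + (1*2 - 1*5))) = (-1/3 + (-1 - 10))*(3/(7 + (2 - 5))) = (-1/3 - 11)*(3/(7 - 3)) = -34*3/(3*4) = -17*3/6 = -34/3*3/4 = -17/2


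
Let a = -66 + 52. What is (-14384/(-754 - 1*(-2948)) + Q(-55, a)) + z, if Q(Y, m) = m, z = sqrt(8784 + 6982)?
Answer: -22550/1097 + sqrt(15766) ≈ 105.01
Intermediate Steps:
a = -14
z = sqrt(15766) ≈ 125.56
(-14384/(-754 - 1*(-2948)) + Q(-55, a)) + z = (-14384/(-754 - 1*(-2948)) - 14) + sqrt(15766) = (-14384/(-754 + 2948) - 14) + sqrt(15766) = (-14384/2194 - 14) + sqrt(15766) = (-14384*1/2194 - 14) + sqrt(15766) = (-7192/1097 - 14) + sqrt(15766) = -22550/1097 + sqrt(15766)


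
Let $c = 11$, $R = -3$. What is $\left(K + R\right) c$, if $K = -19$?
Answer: $-242$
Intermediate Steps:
$\left(K + R\right) c = \left(-19 - 3\right) 11 = \left(-22\right) 11 = -242$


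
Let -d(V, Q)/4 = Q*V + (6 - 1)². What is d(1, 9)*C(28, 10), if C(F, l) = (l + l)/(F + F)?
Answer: -340/7 ≈ -48.571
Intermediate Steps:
C(F, l) = l/F (C(F, l) = (2*l)/((2*F)) = (2*l)*(1/(2*F)) = l/F)
d(V, Q) = -100 - 4*Q*V (d(V, Q) = -4*(Q*V + (6 - 1)²) = -4*(Q*V + 5²) = -4*(Q*V + 25) = -4*(25 + Q*V) = -100 - 4*Q*V)
d(1, 9)*C(28, 10) = (-100 - 4*9*1)*(10/28) = (-100 - 36)*(10*(1/28)) = -136*5/14 = -340/7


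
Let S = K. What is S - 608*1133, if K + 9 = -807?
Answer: -689680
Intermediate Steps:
K = -816 (K = -9 - 807 = -816)
S = -816
S - 608*1133 = -816 - 608*1133 = -816 - 688864 = -689680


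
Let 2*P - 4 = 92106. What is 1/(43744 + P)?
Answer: 1/89799 ≈ 1.1136e-5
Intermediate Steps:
P = 46055 (P = 2 + (½)*92106 = 2 + 46053 = 46055)
1/(43744 + P) = 1/(43744 + 46055) = 1/89799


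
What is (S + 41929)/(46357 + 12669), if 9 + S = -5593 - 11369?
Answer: 12479/29513 ≈ 0.42283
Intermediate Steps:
S = -16971 (S = -9 + (-5593 - 11369) = -9 - 16962 = -16971)
(S + 41929)/(46357 + 12669) = (-16971 + 41929)/(46357 + 12669) = 24958/59026 = 24958*(1/59026) = 12479/29513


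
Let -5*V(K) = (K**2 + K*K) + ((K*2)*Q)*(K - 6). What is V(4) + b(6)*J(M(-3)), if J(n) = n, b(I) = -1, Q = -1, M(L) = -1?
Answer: -43/5 ≈ -8.6000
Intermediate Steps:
V(K) = -2*K**2/5 + 2*K*(-6 + K)/5 (V(K) = -((K**2 + K*K) + ((K*2)*(-1))*(K - 6))/5 = -((K**2 + K**2) + ((2*K)*(-1))*(-6 + K))/5 = -(2*K**2 + (-2*K)*(-6 + K))/5 = -(2*K**2 - 2*K*(-6 + K))/5 = -2*K**2/5 + 2*K*(-6 + K)/5)
V(4) + b(6)*J(M(-3)) = -12/5*4 - 1*(-1) = -48/5 + 1 = -43/5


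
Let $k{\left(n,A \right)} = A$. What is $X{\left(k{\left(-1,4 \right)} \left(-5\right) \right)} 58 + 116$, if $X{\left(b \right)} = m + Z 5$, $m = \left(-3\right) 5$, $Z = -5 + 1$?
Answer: $-1914$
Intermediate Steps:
$Z = -4$
$m = -15$
$X{\left(b \right)} = -35$ ($X{\left(b \right)} = -15 - 20 = -35$)
$X{\left(k{\left(-1,4 \right)} \left(-5\right) \right)} 58 + 116 = \left(-35\right) 58 + 116 = -2030 + 116 = -1914$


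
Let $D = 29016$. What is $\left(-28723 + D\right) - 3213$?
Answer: $-2920$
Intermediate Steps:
$\left(-28723 + D\right) - 3213 = \left(-28723 + 29016\right) - 3213 = 293 - 3213 = -2920$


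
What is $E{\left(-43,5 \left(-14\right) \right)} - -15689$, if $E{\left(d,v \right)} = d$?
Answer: $15646$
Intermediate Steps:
$E{\left(-43,5 \left(-14\right) \right)} - -15689 = -43 - -15689 = -43 + 15689 = 15646$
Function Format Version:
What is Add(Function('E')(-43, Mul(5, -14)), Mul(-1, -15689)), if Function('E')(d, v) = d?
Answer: 15646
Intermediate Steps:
Add(Function('E')(-43, Mul(5, -14)), Mul(-1, -15689)) = Add(-43, Mul(-1, -15689)) = Add(-43, 15689) = 15646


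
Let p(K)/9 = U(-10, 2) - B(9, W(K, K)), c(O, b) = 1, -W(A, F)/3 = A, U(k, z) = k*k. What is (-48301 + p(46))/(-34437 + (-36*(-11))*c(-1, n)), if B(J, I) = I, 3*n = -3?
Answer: 46159/34041 ≈ 1.3560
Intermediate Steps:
n = -1 (n = (1/3)*(-3) = -1)
U(k, z) = k**2
W(A, F) = -3*A
p(K) = 900 + 27*K (p(K) = 9*((-10)**2 - (-3)*K) = 9*(100 + 3*K) = 900 + 27*K)
(-48301 + p(46))/(-34437 + (-36*(-11))*c(-1, n)) = (-48301 + (900 + 27*46))/(-34437 - 36*(-11)*1) = (-48301 + (900 + 1242))/(-34437 + 396*1) = (-48301 + 2142)/(-34437 + 396) = -46159/(-34041) = -46159*(-1/34041) = 46159/34041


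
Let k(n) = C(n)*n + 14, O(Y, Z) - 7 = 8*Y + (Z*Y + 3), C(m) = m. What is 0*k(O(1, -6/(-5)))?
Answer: 0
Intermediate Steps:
O(Y, Z) = 10 + 8*Y + Y*Z (O(Y, Z) = 7 + (8*Y + (Z*Y + 3)) = 7 + (8*Y + (Y*Z + 3)) = 7 + (8*Y + (3 + Y*Z)) = 7 + (3 + 8*Y + Y*Z) = 10 + 8*Y + Y*Z)
k(n) = 14 + n² (k(n) = n*n + 14 = n² + 14 = 14 + n²)
0*k(O(1, -6/(-5))) = 0*(14 + (10 + 8*1 + 1*(-6/(-5)))²) = 0*(14 + (10 + 8 + 1*(-6*(-⅕)))²) = 0*(14 + (10 + 8 + 1*(6/5))²) = 0*(14 + (10 + 8 + 6/5)²) = 0*(14 + (96/5)²) = 0*(14 + 9216/25) = 0*(9566/25) = 0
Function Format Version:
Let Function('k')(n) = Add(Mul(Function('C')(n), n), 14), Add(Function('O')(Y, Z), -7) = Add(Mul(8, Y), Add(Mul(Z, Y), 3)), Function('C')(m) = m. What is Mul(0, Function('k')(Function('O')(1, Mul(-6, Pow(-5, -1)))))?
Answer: 0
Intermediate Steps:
Function('O')(Y, Z) = Add(10, Mul(8, Y), Mul(Y, Z)) (Function('O')(Y, Z) = Add(7, Add(Mul(8, Y), Add(Mul(Z, Y), 3))) = Add(7, Add(Mul(8, Y), Add(Mul(Y, Z), 3))) = Add(7, Add(Mul(8, Y), Add(3, Mul(Y, Z)))) = Add(7, Add(3, Mul(8, Y), Mul(Y, Z))) = Add(10, Mul(8, Y), Mul(Y, Z)))
Function('k')(n) = Add(14, Pow(n, 2)) (Function('k')(n) = Add(Mul(n, n), 14) = Add(Pow(n, 2), 14) = Add(14, Pow(n, 2)))
Mul(0, Function('k')(Function('O')(1, Mul(-6, Pow(-5, -1))))) = Mul(0, Add(14, Pow(Add(10, Mul(8, 1), Mul(1, Mul(-6, Pow(-5, -1)))), 2))) = Mul(0, Add(14, Pow(Add(10, 8, Mul(1, Mul(-6, Rational(-1, 5)))), 2))) = Mul(0, Add(14, Pow(Add(10, 8, Mul(1, Rational(6, 5))), 2))) = Mul(0, Add(14, Pow(Add(10, 8, Rational(6, 5)), 2))) = Mul(0, Add(14, Pow(Rational(96, 5), 2))) = Mul(0, Add(14, Rational(9216, 25))) = Mul(0, Rational(9566, 25)) = 0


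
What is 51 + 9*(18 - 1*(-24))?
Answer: 429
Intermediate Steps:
51 + 9*(18 - 1*(-24)) = 51 + 9*(18 + 24) = 51 + 9*42 = 51 + 378 = 429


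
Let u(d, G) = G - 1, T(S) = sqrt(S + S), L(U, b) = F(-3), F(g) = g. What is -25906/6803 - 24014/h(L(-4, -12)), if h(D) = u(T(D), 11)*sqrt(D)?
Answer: -25906/6803 + 12007*I*sqrt(3)/15 ≈ -3.808 + 1386.4*I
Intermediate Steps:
L(U, b) = -3
T(S) = sqrt(2)*sqrt(S) (T(S) = sqrt(2*S) = sqrt(2)*sqrt(S))
u(d, G) = -1 + G
h(D) = 10*sqrt(D) (h(D) = (-1 + 11)*sqrt(D) = 10*sqrt(D))
-25906/6803 - 24014/h(L(-4, -12)) = -25906/6803 - 24014*(-I*sqrt(3)/30) = -25906/6803 - (-12007)*I*sqrt(3)/15 = -25906/6803 + 12007*I*sqrt(3)/15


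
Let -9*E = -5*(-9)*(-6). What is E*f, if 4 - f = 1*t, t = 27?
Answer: -690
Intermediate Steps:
f = -23 (f = 4 - 27 = -23)
E = 30 (E = -(-5*(-9))*(-6)/9 = -5*(-6) = -⅑*(-270) = 30)
E*f = 30*(-23) = -690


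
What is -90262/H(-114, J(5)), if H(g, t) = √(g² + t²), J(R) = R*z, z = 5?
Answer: -90262*√13621/13621 ≈ -773.39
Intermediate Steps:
J(R) = 5*R (J(R) = R*5 = 5*R)
-90262/H(-114, J(5)) = -90262/√((-114)² + (5*5)²) = -90262/√(12996 + 25²) = -90262/√(12996 + 625) = -90262*√13621/13621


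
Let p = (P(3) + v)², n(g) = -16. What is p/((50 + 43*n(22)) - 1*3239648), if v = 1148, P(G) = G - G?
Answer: -94136/231449 ≈ -0.40672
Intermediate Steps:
P(G) = 0
p = 1317904 (p = (0 + 1148)² = 1148² = 1317904)
p/((50 + 43*n(22)) - 1*3239648) = 1317904/((50 + 43*(-16)) - 1*3239648) = 1317904/((50 - 688) - 3239648) = 1317904/(-638 - 3239648) = 1317904/(-3240286) = 1317904*(-1/3240286) = -94136/231449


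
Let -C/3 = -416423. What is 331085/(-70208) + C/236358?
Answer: 1575681587/2765703744 ≈ 0.56972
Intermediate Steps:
C = 1249269 (C = -3*(-416423) = 1249269)
331085/(-70208) + C/236358 = 331085/(-70208) + 1249269/236358 = 331085*(-1/70208) + 1249269*(1/236358) = -331085/70208 + 416423/78786 = 1575681587/2765703744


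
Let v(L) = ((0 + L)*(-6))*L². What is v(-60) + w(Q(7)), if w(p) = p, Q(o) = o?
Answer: 1296007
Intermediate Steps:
v(L) = -6*L³ (v(L) = (L*(-6))*L² = (-6*L)*L² = -6*L³)
v(-60) + w(Q(7)) = -6*(-60)³ + 7 = -6*(-216000) + 7 = 1296000 + 7 = 1296007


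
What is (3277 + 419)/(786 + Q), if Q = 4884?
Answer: 88/135 ≈ 0.65185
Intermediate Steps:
(3277 + 419)/(786 + Q) = (3277 + 419)/(786 + 4884) = 3696/5670 = 3696*(1/5670) = 88/135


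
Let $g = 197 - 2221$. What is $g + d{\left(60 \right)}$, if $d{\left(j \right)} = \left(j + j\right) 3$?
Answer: $-1664$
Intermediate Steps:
$g = -2024$ ($g = 197 - 2221 = -2024$)
$d{\left(j \right)} = 6 j$ ($d{\left(j \right)} = 2 j 3 = 6 j$)
$g + d{\left(60 \right)} = -2024 + 6 \cdot 60 = -2024 + 360 = -1664$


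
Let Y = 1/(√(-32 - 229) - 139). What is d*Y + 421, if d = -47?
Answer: 8250555/19582 + 141*I*√29/19582 ≈ 421.33 + 0.038776*I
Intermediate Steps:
Y = 1/(-139 + 3*I*√29) (Y = 1/(√(-261) - 139) = 1/(3*I*√29 - 139) = 1/(-139 + 3*I*√29) ≈ -0.0070984 - 0.00082502*I)
d*Y + 421 = -47*(-139/19582 - 3*I*√29/19582) + 421 = (6533/19582 + 141*I*√29/19582) + 421 = 8250555/19582 + 141*I*√29/19582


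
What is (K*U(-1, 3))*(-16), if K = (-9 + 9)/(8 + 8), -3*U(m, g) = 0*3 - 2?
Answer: 0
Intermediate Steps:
U(m, g) = ⅔ (U(m, g) = -(0*3 - 2)/3 = -(0 - 2)/3 = -⅓*(-2) = ⅔)
K = 0 (K = 0/16 = 0*(1/16) = 0)
(K*U(-1, 3))*(-16) = (0*(⅔))*(-16) = 0*(-16) = 0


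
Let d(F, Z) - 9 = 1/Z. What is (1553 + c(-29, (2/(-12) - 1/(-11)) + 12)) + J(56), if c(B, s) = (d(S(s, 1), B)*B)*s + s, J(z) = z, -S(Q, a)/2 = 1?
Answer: -97639/66 ≈ -1479.4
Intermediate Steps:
S(Q, a) = -2 (S(Q, a) = -2*1 = -2)
d(F, Z) = 9 + 1/Z
c(B, s) = s + B*s*(9 + 1/B) (c(B, s) = ((9 + 1/B)*B)*s + s = (B*(9 + 1/B))*s + s = B*s*(9 + 1/B) + s = s + B*s*(9 + 1/B))
(1553 + c(-29, (2/(-12) - 1/(-11)) + 12)) + J(56) = (1553 + ((2/(-12) - 1/(-11)) + 12)*(2 + 9*(-29))) + 56 = (1553 + ((2*(-1/12) - 1*(-1/11)) + 12)*(2 - 261)) + 56 = (1553 + ((-⅙ + 1/11) + 12)*(-259)) + 56 = (1553 + (-5/66 + 12)*(-259)) + 56 = (1553 + (787/66)*(-259)) + 56 = (1553 - 203833/66) + 56 = -101335/66 + 56 = -97639/66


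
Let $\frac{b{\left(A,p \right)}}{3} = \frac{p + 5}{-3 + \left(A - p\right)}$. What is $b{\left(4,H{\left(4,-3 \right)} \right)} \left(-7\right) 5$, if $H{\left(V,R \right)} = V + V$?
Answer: $195$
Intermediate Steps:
$H{\left(V,R \right)} = 2 V$
$b{\left(A,p \right)} = \frac{3 \left(5 + p\right)}{-3 + A - p}$ ($b{\left(A,p \right)} = 3 \frac{p + 5}{-3 + \left(A - p\right)} = 3 \frac{5 + p}{-3 + A - p} = \frac{3 \left(5 + p\right)}{-3 + A - p}$)
$b{\left(4,H{\left(4,-3 \right)} \right)} \left(-7\right) 5 = \frac{3 \left(-5 - 2 \cdot 4\right)}{3 + 2 \cdot 4 - 4} \left(-7\right) 5 = \frac{3 \left(-5 - 8\right)}{3 + 8 - 4} \left(-7\right) 5 = \frac{3 \left(-5 - 8\right)}{7} \left(-7\right) 5 = 3 \cdot \frac{1}{7} \left(-13\right) \left(-7\right) 5 = \left(- \frac{39}{7}\right) \left(-7\right) 5 = 39 \cdot 5 = 195$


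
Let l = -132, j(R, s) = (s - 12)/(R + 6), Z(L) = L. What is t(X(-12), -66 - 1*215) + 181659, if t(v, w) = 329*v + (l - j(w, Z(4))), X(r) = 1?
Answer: 50010392/275 ≈ 1.8186e+5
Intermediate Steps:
j(R, s) = (-12 + s)/(6 + R)
t(v, w) = -132 + 8/(6 + w) + 329*v (t(v, w) = 329*v + (-132 - (-12 + 4)/(6 + w)) = 329*v + (-132 - (-8)/(6 + w)) = 329*v + (-132 + 8/(6 + w)) = -132 + 8/(6 + w) + 329*v)
t(X(-12), -66 - 1*215) + 181659 = (8 + (-132 + 329*1)*(6 + (-66 - 1*215)))/(6 + (-66 - 1*215)) + 181659 = (8 + (-132 + 329)*(6 + (-66 - 215)))/(6 + (-66 - 215)) + 181659 = (8 + 197*(6 - 281))/(6 - 281) + 181659 = (8 + 197*(-275))/(-275) + 181659 = -(8 - 54175)/275 + 181659 = -1/275*(-54167) + 181659 = 54167/275 + 181659 = 50010392/275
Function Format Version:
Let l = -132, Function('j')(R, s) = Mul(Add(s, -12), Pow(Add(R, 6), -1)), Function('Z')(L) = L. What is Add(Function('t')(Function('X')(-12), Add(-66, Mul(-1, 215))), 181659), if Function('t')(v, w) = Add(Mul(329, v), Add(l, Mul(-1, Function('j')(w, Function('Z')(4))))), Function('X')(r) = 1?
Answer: Rational(50010392, 275) ≈ 1.8186e+5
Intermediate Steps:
Function('j')(R, s) = Mul(Pow(Add(6, R), -1), Add(-12, s)) (Function('j')(R, s) = Mul(Add(-12, s), Pow(Add(6, R), -1)) = Mul(Pow(Add(6, R), -1), Add(-12, s)))
Function('t')(v, w) = Add(-132, Mul(8, Pow(Add(6, w), -1)), Mul(329, v)) (Function('t')(v, w) = Add(Mul(329, v), Add(-132, Mul(-1, Mul(Pow(Add(6, w), -1), Add(-12, 4))))) = Add(Mul(329, v), Add(-132, Mul(-1, Mul(Pow(Add(6, w), -1), -8)))) = Add(Mul(329, v), Add(-132, Mul(-1, Mul(-8, Pow(Add(6, w), -1))))) = Add(Mul(329, v), Add(-132, Mul(8, Pow(Add(6, w), -1)))) = Add(-132, Mul(8, Pow(Add(6, w), -1)), Mul(329, v)))
Add(Function('t')(Function('X')(-12), Add(-66, Mul(-1, 215))), 181659) = Add(Mul(Pow(Add(6, Add(-66, Mul(-1, 215))), -1), Add(8, Mul(Add(-132, Mul(329, 1)), Add(6, Add(-66, Mul(-1, 215)))))), 181659) = Add(Mul(Pow(Add(6, Add(-66, -215)), -1), Add(8, Mul(Add(-132, 329), Add(6, Add(-66, -215))))), 181659) = Add(Mul(Pow(Add(6, -281), -1), Add(8, Mul(197, Add(6, -281)))), 181659) = Add(Mul(Pow(-275, -1), Add(8, Mul(197, -275))), 181659) = Add(Mul(Rational(-1, 275), Add(8, -54175)), 181659) = Add(Mul(Rational(-1, 275), -54167), 181659) = Add(Rational(54167, 275), 181659) = Rational(50010392, 275)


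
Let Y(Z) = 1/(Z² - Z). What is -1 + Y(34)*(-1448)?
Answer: -1285/561 ≈ -2.2906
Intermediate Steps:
-1 + Y(34)*(-1448) = -1 + (1/(34*(-1 + 34)))*(-1448) = -1 + ((1/34)/33)*(-1448) = -1 + ((1/34)*(1/33))*(-1448) = -1 + (1/1122)*(-1448) = -1 - 724/561 = -1285/561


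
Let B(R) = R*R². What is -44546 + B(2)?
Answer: -44538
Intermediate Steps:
B(R) = R³
-44546 + B(2) = -44546 + 2³ = -44546 + 8 = -44538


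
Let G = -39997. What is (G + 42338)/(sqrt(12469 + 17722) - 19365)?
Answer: -45333465/374973034 - 2341*sqrt(30191)/374973034 ≈ -0.12198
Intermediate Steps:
(G + 42338)/(sqrt(12469 + 17722) - 19365) = (-39997 + 42338)/(sqrt(12469 + 17722) - 19365) = 2341/(sqrt(30191) - 19365) = 2341/(-19365 + sqrt(30191))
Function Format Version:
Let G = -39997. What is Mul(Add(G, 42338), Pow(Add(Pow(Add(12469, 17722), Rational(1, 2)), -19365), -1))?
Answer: Add(Rational(-45333465, 374973034), Mul(Rational(-2341, 374973034), Pow(30191, Rational(1, 2)))) ≈ -0.12198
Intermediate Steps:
Mul(Add(G, 42338), Pow(Add(Pow(Add(12469, 17722), Rational(1, 2)), -19365), -1)) = Mul(Add(-39997, 42338), Pow(Add(Pow(Add(12469, 17722), Rational(1, 2)), -19365), -1)) = Mul(2341, Pow(Add(Pow(30191, Rational(1, 2)), -19365), -1)) = Mul(2341, Pow(Add(-19365, Pow(30191, Rational(1, 2))), -1))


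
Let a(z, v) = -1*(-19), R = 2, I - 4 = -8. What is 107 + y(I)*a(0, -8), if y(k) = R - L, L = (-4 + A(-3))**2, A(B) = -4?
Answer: -1071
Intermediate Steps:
I = -4 (I = 4 - 8 = -4)
L = 64 (L = (-4 - 4)**2 = (-8)**2 = 64)
a(z, v) = 19
y(k) = -62 (y(k) = 2 - 1*64 = 2 - 64 = -62)
107 + y(I)*a(0, -8) = 107 - 62*19 = 107 - 1178 = -1071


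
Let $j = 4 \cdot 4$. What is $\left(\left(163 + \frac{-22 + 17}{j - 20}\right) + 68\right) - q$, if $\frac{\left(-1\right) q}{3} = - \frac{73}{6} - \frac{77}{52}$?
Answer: $\frac{2487}{13} \approx 191.31$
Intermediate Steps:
$q = \frac{2129}{52}$ ($q = - 3 \left(- \frac{73}{6} - \frac{77}{52}\right) = \left(-3\right) \left(- \frac{2129}{156}\right) = \frac{2129}{52} \approx 40.942$)
$j = 16$
$\left(\left(163 + \frac{-22 + 17}{j - 20}\right) + 68\right) - q = \left(\left(163 + \frac{-22 + 17}{16 - 20}\right) + 68\right) - \frac{2129}{52} = \left(\left(163 - \frac{5}{-4}\right) + 68\right) - \frac{2129}{52} = \left(\left(163 - - \frac{5}{4}\right) + 68\right) - \frac{2129}{52} = \left(\left(163 + \frac{5}{4}\right) + 68\right) - \frac{2129}{52} = \left(\frac{657}{4} + 68\right) - \frac{2129}{52} = \frac{929}{4} - \frac{2129}{52} = \frac{2487}{13}$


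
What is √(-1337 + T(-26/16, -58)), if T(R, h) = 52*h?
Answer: I*√4353 ≈ 65.977*I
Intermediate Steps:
√(-1337 + T(-26/16, -58)) = √(-1337 + 52*(-58)) = √(-1337 - 3016) = √(-4353) = I*√4353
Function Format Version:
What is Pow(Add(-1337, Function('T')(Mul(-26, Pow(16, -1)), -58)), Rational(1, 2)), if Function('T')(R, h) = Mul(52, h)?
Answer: Mul(I, Pow(4353, Rational(1, 2))) ≈ Mul(65.977, I)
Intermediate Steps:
Pow(Add(-1337, Function('T')(Mul(-26, Pow(16, -1)), -58)), Rational(1, 2)) = Pow(Add(-1337, Mul(52, -58)), Rational(1, 2)) = Pow(Add(-1337, -3016), Rational(1, 2)) = Pow(-4353, Rational(1, 2)) = Mul(I, Pow(4353, Rational(1, 2)))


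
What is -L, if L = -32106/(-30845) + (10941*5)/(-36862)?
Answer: 71983479/162429770 ≈ 0.44317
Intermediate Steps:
L = -71983479/162429770 (L = -32106*(-1/30845) + 54705*(-1/36862) = 32106/30845 - 7815/5266 = -71983479/162429770 ≈ -0.44317)
-L = -1*(-71983479/162429770) = 71983479/162429770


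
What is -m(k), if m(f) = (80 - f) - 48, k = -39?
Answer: -71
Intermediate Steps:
m(f) = 32 - f
-m(k) = -(32 - 1*(-39)) = -(32 + 39) = -1*71 = -71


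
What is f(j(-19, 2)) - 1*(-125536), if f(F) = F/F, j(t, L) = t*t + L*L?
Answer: 125537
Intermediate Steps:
j(t, L) = L² + t² (j(t, L) = t² + L² = L² + t²)
f(F) = 1
f(j(-19, 2)) - 1*(-125536) = 1 - 1*(-125536) = 1 + 125536 = 125537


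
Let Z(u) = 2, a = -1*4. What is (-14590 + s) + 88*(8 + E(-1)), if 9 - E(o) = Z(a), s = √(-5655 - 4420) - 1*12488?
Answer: -25758 + 5*I*√403 ≈ -25758.0 + 100.37*I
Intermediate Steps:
a = -4
s = -12488 + 5*I*√403 (s = √(-10075) - 12488 = 5*I*√403 - 12488 = -12488 + 5*I*√403 ≈ -12488.0 + 100.37*I)
E(o) = 7 (E(o) = 9 - 1*2 = 9 - 2 = 7)
(-14590 + s) + 88*(8 + E(-1)) = (-14590 + (-12488 + 5*I*√403)) + 88*(8 + 7) = (-27078 + 5*I*√403) + 88*15 = (-27078 + 5*I*√403) + 1320 = -25758 + 5*I*√403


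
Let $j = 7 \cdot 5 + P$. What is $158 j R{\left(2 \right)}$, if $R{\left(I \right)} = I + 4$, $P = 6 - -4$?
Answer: $42660$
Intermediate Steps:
$P = 10$ ($P = 6 + 4 = 10$)
$R{\left(I \right)} = 4 + I$
$j = 45$ ($j = 7 \cdot 5 + 10 = 35 + 10 = 45$)
$158 j R{\left(2 \right)} = 158 \cdot 45 \left(4 + 2\right) = 7110 \cdot 6 = 42660$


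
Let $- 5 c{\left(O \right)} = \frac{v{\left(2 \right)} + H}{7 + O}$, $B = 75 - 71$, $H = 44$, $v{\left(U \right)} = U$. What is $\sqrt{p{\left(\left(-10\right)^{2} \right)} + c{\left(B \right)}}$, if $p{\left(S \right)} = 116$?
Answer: $\frac{\sqrt{348370}}{55} \approx 10.731$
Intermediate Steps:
$B = 4$ ($B = 75 - 71 = 4$)
$c{\left(O \right)} = - \frac{46}{5 \left(7 + O\right)}$ ($c{\left(O \right)} = - \frac{\left(2 + 44\right) \frac{1}{7 + O}}{5} = - \frac{46 \frac{1}{7 + O}}{5} = - \frac{46}{5 \left(7 + O\right)}$)
$\sqrt{p{\left(\left(-10\right)^{2} \right)} + c{\left(B \right)}} = \sqrt{116 - \frac{46}{35 + 5 \cdot 4}} = \sqrt{116 - \frac{46}{35 + 20}} = \sqrt{116 - \frac{46}{55}} = \sqrt{\frac{6334}{55}} = \frac{\sqrt{348370}}{55}$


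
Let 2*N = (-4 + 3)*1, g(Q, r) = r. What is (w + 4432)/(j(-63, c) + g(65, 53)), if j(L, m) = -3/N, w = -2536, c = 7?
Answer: 1896/59 ≈ 32.136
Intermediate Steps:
N = -1/2 (N = ((-4 + 3)*1)/2 = (-1*1)/2 = (1/2)*(-1) = -1/2 ≈ -0.50000)
j(L, m) = 6 (j(L, m) = -3/(-1/2) = -3*(-2) = 6)
(w + 4432)/(j(-63, c) + g(65, 53)) = (-2536 + 4432)/(6 + 53) = 1896/59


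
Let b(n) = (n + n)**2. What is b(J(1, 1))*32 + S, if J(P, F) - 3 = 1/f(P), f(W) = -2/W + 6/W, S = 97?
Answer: 1449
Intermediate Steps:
f(W) = 4/W
J(P, F) = 3 + P/4 (J(P, F) = 3 + 1/(4/P) = 3 + P/4)
b(n) = 4*n**2 (b(n) = (2*n)**2 = 4*n**2)
b(J(1, 1))*32 + S = (4*(3 + (1/4)*1)**2)*32 + 97 = (4*(3 + 1/4)**2)*32 + 97 = (4*(13/4)**2)*32 + 97 = (4*(169/16))*32 + 97 = (169/4)*32 + 97 = 1352 + 97 = 1449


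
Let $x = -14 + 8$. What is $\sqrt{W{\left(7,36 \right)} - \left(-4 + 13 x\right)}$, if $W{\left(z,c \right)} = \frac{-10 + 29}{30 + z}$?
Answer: $\frac{\sqrt{112961}}{37} \approx 9.0837$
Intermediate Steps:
$x = -6$
$W{\left(z,c \right)} = \frac{19}{30 + z}$
$\sqrt{W{\left(7,36 \right)} - \left(-4 + 13 x\right)} = \sqrt{\frac{19}{30 + 7} + \left(\left(-13\right) \left(-6\right) + 4\right)} = \sqrt{\frac{19}{37} + \left(78 + 4\right)} = \sqrt{19 \cdot \frac{1}{37} + 82} = \sqrt{\frac{19}{37} + 82} = \sqrt{\frac{3053}{37}} = \frac{\sqrt{112961}}{37}$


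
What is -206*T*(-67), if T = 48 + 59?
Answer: 1476814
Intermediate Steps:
T = 107
-206*T*(-67) = -206*107*(-67) = -22042*(-67) = 1476814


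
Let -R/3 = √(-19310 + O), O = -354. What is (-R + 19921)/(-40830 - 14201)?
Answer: -19921/55031 - 12*I*√1229/55031 ≈ -0.362 - 0.0076445*I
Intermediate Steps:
R = -12*I*√1229 (R = -3*√(-19310 - 354) = -12*I*√1229 ≈ -420.69*I)
(-R + 19921)/(-40830 - 14201) = (-(-12)*I*√1229 + 19921)/(-40830 - 14201) = (12*I*√1229 + 19921)/(-55031) = (19921 + 12*I*√1229)*(-1/55031) = -19921/55031 - 12*I*√1229/55031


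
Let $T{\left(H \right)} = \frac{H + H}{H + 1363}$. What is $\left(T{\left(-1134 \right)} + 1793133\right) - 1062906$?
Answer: $\frac{167219715}{229} \approx 7.3022 \cdot 10^{5}$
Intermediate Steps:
$T{\left(H \right)} = \frac{2 H}{1363 + H}$
$\left(T{\left(-1134 \right)} + 1793133\right) - 1062906 = \left(2 \left(-1134\right) \frac{1}{1363 - 1134} + 1793133\right) - 1062906 = \left(2 \left(-1134\right) \frac{1}{229} + 1793133\right) - 1062906 = \left(- \frac{2268}{229} + 1793133\right) - 1062906 = \frac{410625189}{229} - 1062906 = \frac{167219715}{229}$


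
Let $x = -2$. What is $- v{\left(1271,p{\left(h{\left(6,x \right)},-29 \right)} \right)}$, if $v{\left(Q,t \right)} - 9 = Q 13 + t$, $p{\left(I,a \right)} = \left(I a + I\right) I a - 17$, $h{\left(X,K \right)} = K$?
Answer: $-19763$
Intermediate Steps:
$p{\left(I,a \right)} = -17 + I a \left(I + I a\right)$ ($p{\left(I,a \right)} = \left(I + I a\right) I a - 17 = I \left(I + I a\right) a - 17 = I a \left(I + I a\right) - 17 = -17 + I a \left(I + I a\right)$)
$v{\left(Q,t \right)} = 9 + t + 13 Q$ ($v{\left(Q,t \right)} = 9 + \left(Q 13 + t\right) = 9 + \left(13 Q + t\right) = 9 + \left(t + 13 Q\right) = 9 + t + 13 Q$)
$- v{\left(1271,p{\left(h{\left(6,x \right)},-29 \right)} \right)} = - (9 - \left(17 + 116 - \left(-2\right)^{2} \left(-29\right)^{2}\right) + 13 \cdot 1271) = - (9 - -3231 + 16523) = - (9 + 3231 + 16523) = \left(-1\right) 19763 = -19763$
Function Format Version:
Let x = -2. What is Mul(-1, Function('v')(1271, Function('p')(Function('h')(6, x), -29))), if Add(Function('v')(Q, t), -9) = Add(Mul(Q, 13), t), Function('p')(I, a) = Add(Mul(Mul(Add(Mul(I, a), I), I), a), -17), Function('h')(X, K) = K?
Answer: -19763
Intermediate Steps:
Function('p')(I, a) = Add(-17, Mul(I, a, Add(I, Mul(I, a)))) (Function('p')(I, a) = Add(Mul(Mul(Add(I, Mul(I, a)), I), a), -17) = Add(Mul(Mul(I, Add(I, Mul(I, a))), a), -17) = Add(Mul(I, a, Add(I, Mul(I, a))), -17) = Add(-17, Mul(I, a, Add(I, Mul(I, a)))))
Function('v')(Q, t) = Add(9, t, Mul(13, Q)) (Function('v')(Q, t) = Add(9, Add(Mul(Q, 13), t)) = Add(9, Add(Mul(13, Q), t)) = Add(9, Add(t, Mul(13, Q))) = Add(9, t, Mul(13, Q)))
Mul(-1, Function('v')(1271, Function('p')(Function('h')(6, x), -29))) = Mul(-1, Add(9, Add(-17, Mul(-29, Pow(-2, 2)), Mul(Pow(-2, 2), Pow(-29, 2))), Mul(13, 1271))) = Mul(-1, Add(9, Add(-17, Mul(-29, 4), Mul(4, 841)), 16523)) = Mul(-1, Add(9, Add(-17, -116, 3364), 16523)) = Mul(-1, Add(9, 3231, 16523)) = Mul(-1, 19763) = -19763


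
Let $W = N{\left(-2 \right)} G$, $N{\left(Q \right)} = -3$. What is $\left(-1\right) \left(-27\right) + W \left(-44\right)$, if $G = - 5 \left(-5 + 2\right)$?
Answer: $2007$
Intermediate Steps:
$G = 15$ ($G = \left(-5\right) \left(-3\right) = 15$)
$W = -45$ ($W = \left(-3\right) 15 = -45$)
$\left(-1\right) \left(-27\right) + W \left(-44\right) = \left(-1\right) \left(-27\right) - -1980 = 27 + 1980 = 2007$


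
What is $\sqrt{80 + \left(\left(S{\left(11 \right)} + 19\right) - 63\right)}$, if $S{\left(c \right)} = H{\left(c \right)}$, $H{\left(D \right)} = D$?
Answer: $\sqrt{47} \approx 6.8557$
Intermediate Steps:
$S{\left(c \right)} = c$
$\sqrt{80 + \left(\left(S{\left(11 \right)} + 19\right) - 63\right)} = \sqrt{80 + \left(\left(11 + 19\right) - 63\right)} = \sqrt{80 + \left(30 - 63\right)} = \sqrt{80 - 33} = \sqrt{47}$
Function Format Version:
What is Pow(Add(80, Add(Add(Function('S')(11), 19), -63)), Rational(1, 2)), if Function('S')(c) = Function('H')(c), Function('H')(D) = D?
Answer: Pow(47, Rational(1, 2)) ≈ 6.8557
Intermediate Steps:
Function('S')(c) = c
Pow(Add(80, Add(Add(Function('S')(11), 19), -63)), Rational(1, 2)) = Pow(Add(80, Add(Add(11, 19), -63)), Rational(1, 2)) = Pow(Add(80, Add(30, -63)), Rational(1, 2)) = Pow(Add(80, -33), Rational(1, 2)) = Pow(47, Rational(1, 2))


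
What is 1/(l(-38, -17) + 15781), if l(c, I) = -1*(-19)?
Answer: 1/15800 ≈ 6.3291e-5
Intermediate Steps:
l(c, I) = 19
1/(l(-38, -17) + 15781) = 1/(19 + 15781) = 1/15800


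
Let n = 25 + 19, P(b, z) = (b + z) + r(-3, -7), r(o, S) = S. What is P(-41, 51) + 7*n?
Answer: 311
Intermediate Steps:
P(b, z) = -7 + b + z (P(b, z) = (b + z) - 7 = -7 + b + z)
n = 44
P(-41, 51) + 7*n = (-7 - 41 + 51) + 7*44 = 3 + 308 = 311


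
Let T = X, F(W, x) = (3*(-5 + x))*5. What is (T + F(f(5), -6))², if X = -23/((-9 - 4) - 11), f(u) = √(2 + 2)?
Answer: 15499969/576 ≈ 26910.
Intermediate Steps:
f(u) = 2 (f(u) = √4 = 2)
F(W, x) = -75 + 15*x (F(W, x) = (-15 + 3*x)*5 = -75 + 15*x)
X = 23/24 (X = -23/(-13 - 11) = -23/(-24) = -23*(-1/24) = 23/24 ≈ 0.95833)
T = 23/24 ≈ 0.95833
(T + F(f(5), -6))² = (23/24 + (-75 + 15*(-6)))² = (23/24 + (-75 - 90))² = (23/24 - 165)² = (-3937/24)² = 15499969/576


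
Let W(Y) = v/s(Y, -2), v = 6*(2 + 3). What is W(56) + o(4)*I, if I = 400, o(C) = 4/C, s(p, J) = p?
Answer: 11215/28 ≈ 400.54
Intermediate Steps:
v = 30 (v = 6*5 = 30)
W(Y) = 30/Y
W(56) + o(4)*I = 30/56 + (4/4)*400 = 30*(1/56) + (4*(¼))*400 = 15/28 + 1*400 = 15/28 + 400 = 11215/28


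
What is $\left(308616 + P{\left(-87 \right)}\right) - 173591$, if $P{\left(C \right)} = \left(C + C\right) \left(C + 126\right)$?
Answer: $128239$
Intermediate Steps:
$P{\left(C \right)} = 2 C \left(126 + C\right)$
$\left(308616 + P{\left(-87 \right)}\right) - 173591 = \left(308616 + 2 \left(-87\right) \left(126 - 87\right)\right) - 173591 = \left(308616 + 2 \left(-87\right) 39\right) - 173591 = \left(308616 - 6786\right) - 173591 = 301830 - 173591 = 128239$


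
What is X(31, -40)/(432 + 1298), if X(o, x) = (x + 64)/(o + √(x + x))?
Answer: 124/300155 - 16*I*√5/300155 ≈ 0.00041312 - 0.0001192*I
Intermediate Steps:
X(o, x) = (64 + x)/(o + √2*√x) (X(o, x) = (64 + x)/(o + √(2*x)) = (64 + x)/(o + √2*√x))
X(31, -40)/(432 + 1298) = ((64 - 40)/(31 + √2*√(-40)))/(432 + 1298) = (24/(31 + √2*(2*I*√10)))/1730 = (24/(31 + 4*I*√5))*(1/1730) = 12/(865*(31 + 4*I*√5))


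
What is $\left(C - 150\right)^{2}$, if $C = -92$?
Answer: $58564$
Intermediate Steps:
$\left(C - 150\right)^{2} = \left(-92 - 150\right)^{2} = \left(-242\right)^{2} = 58564$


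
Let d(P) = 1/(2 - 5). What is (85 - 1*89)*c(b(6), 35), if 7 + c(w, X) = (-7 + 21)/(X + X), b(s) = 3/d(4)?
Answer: 136/5 ≈ 27.200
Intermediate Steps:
d(P) = -⅓ (d(P) = 1/(-3) = -⅓)
b(s) = -9 (b(s) = 3/(-⅓) = 3*(-3) = -9)
c(w, X) = -7 + 7/X (c(w, X) = -7 + (-7 + 21)/(X + X) = -7 + 14/((2*X)) = -7 + 14*(1/(2*X)) = -7 + 7/X)
(85 - 1*89)*c(b(6), 35) = (85 - 1*89)*(-7 + 7/35) = (85 - 89)*(-7 + 7*(1/35)) = -4*(-7 + ⅕) = -4*(-34/5) = 136/5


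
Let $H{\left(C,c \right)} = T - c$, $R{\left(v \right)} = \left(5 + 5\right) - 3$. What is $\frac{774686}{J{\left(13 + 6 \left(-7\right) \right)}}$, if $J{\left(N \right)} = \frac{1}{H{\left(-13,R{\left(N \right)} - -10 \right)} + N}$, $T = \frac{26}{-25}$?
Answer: $- \frac{911030736}{25} \approx -3.6441 \cdot 10^{7}$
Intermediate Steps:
$R{\left(v \right)} = 7$ ($R{\left(v \right)} = 10 - 3 = 7$)
$T = - \frac{26}{25}$ ($T = 26 \left(- \frac{1}{25}\right) = - \frac{26}{25} \approx -1.04$)
$H{\left(C,c \right)} = - \frac{26}{25} - c$
$J{\left(N \right)} = \frac{1}{- \frac{451}{25} + N}$ ($J{\left(N \right)} = \frac{1}{\left(- \frac{26}{25} - \left(7 - -10\right)\right) + N} = \frac{1}{\left(- \frac{26}{25} - \left(7 + 10\right)\right) + N} = \frac{1}{\left(- \frac{26}{25} - 17\right) + N} = \frac{1}{- \frac{451}{25} + N}$)
$\frac{774686}{J{\left(13 + 6 \left(-7\right) \right)}} = \frac{774686}{25 \frac{1}{-451 + 25 \left(13 + 6 \left(-7\right)\right)}} = \frac{774686}{25 \frac{1}{-451 + 25 \left(13 - 42\right)}} = \frac{774686}{25 \frac{1}{-451 + 25 \left(-29\right)}} = \frac{774686}{25 \frac{1}{-451 - 725}} = \frac{774686}{25 \frac{1}{-1176}} = \frac{774686}{25 \left(- \frac{1}{1176}\right)} = \frac{774686}{- \frac{25}{1176}} = 774686 \left(- \frac{1176}{25}\right) = - \frac{911030736}{25}$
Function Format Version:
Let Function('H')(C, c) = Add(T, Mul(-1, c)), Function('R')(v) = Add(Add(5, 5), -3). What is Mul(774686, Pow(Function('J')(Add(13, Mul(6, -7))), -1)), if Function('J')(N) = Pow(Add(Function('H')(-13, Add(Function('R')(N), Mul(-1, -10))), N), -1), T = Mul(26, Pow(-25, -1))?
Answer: Rational(-911030736, 25) ≈ -3.6441e+7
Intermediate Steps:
Function('R')(v) = 7 (Function('R')(v) = Add(10, -3) = 7)
T = Rational(-26, 25) (T = Mul(26, Rational(-1, 25)) = Rational(-26, 25) ≈ -1.0400)
Function('H')(C, c) = Add(Rational(-26, 25), Mul(-1, c))
Function('J')(N) = Pow(Add(Rational(-451, 25), N), -1) (Function('J')(N) = Pow(Add(Add(Rational(-26, 25), Mul(-1, Add(7, Mul(-1, -10)))), N), -1) = Pow(Add(Add(Rational(-26, 25), Mul(-1, Add(7, 10))), N), -1) = Pow(Add(Add(Rational(-26, 25), Mul(-1, 17)), N), -1) = Pow(Add(Add(Rational(-26, 25), -17), N), -1) = Pow(Add(Rational(-451, 25), N), -1))
Mul(774686, Pow(Function('J')(Add(13, Mul(6, -7))), -1)) = Mul(774686, Pow(Mul(25, Pow(Add(-451, Mul(25, Add(13, Mul(6, -7)))), -1)), -1)) = Mul(774686, Pow(Mul(25, Pow(Add(-451, Mul(25, Add(13, -42))), -1)), -1)) = Mul(774686, Pow(Mul(25, Pow(Add(-451, Mul(25, -29)), -1)), -1)) = Mul(774686, Pow(Mul(25, Pow(Add(-451, -725), -1)), -1)) = Mul(774686, Pow(Mul(25, Pow(-1176, -1)), -1)) = Mul(774686, Pow(Mul(25, Rational(-1, 1176)), -1)) = Mul(774686, Pow(Rational(-25, 1176), -1)) = Mul(774686, Rational(-1176, 25)) = Rational(-911030736, 25)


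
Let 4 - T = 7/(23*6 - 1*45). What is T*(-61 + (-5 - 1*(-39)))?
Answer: -3285/31 ≈ -105.97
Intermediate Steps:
T = 365/93 (T = 4 - 7/(23*6 - 1*45) = 4 - 7/(138 - 45) = 4 - 7/93 = 365/93 ≈ 3.9247)
T*(-61 + (-5 - 1*(-39))) = 365*(-61 + (-5 - 1*(-39)))/93 = 365*(-61 + (-5 + 39))/93 = 365*(-61 + 34)/93 = (365/93)*(-27) = -3285/31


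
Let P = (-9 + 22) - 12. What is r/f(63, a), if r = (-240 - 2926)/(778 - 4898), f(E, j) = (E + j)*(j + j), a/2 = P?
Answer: 1583/535600 ≈ 0.0029556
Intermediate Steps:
P = 1 (P = 13 - 12 = 1)
a = 2 (a = 2*1 = 2)
f(E, j) = 2*j*(E + j) (f(E, j) = (E + j)*(2*j) = 2*j*(E + j))
r = 1583/2060 (r = -3166/(-4120) = -3166*(-1/4120) = 1583/2060 ≈ 0.76845)
r/f(63, a) = 1583/(2060*((2*2*(63 + 2)))) = 1583/(2060*((2*2*65))) = (1583/2060)/260 = (1583/2060)*(1/260) = 1583/535600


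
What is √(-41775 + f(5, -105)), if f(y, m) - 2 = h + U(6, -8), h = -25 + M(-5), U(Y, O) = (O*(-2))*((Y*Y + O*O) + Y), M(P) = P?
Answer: I*√40107 ≈ 200.27*I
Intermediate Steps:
U(Y, O) = -2*O*(Y + O² + Y²) (U(Y, O) = (-2*O)*((Y² + O²) + Y) = (-2*O)*((O² + Y²) + Y) = (-2*O)*(Y + O² + Y²) = -2*O*(Y + O² + Y²))
h = -30 (h = -25 - 5 = -30)
f(y, m) = 1668 (f(y, m) = 2 + (-30 - 2*(-8)*(6 + (-8)² + 6²)) = 2 + (-30 - 2*(-8)*(6 + 64 + 36)) = 2 + (-30 - 2*(-8)*106) = 2 + (-30 + 1696) = 2 + 1666 = 1668)
√(-41775 + f(5, -105)) = √(-41775 + 1668) = √(-40107) = I*√40107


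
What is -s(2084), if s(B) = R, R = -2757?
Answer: 2757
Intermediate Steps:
s(B) = -2757
-s(2084) = -1*(-2757) = 2757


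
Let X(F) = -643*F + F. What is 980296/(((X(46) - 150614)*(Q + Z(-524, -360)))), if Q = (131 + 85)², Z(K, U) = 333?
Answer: -490148/4232440197 ≈ -0.00011581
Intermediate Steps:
X(F) = -642*F
Q = 46656 (Q = 216² = 46656)
980296/(((X(46) - 150614)*(Q + Z(-524, -360)))) = 980296/(((-642*46 - 150614)*(46656 + 333))) = 980296/(((-29532 - 150614)*46989)) = 980296/((-180146*46989)) = 980296/(-8464880394) = 980296*(-1/8464880394) = -490148/4232440197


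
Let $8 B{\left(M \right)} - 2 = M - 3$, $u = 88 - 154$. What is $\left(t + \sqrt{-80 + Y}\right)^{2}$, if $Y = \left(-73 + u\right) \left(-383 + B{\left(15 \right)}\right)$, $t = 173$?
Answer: $\frac{\left(346 + \sqrt{211655}\right)^{2}}{4} \approx 1.6243 \cdot 10^{5}$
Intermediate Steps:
$u = -66$
$B{\left(M \right)} = - \frac{1}{8} + \frac{M}{8}$ ($B{\left(M \right)} = \frac{1}{4} + \frac{M - 3}{8} = \frac{1}{4} + \frac{-3 + M}{8} = \frac{1}{4} + \left(- \frac{3}{8} + \frac{M}{8}\right) = - \frac{1}{8} + \frac{M}{8}$)
$Y = \frac{211975}{4}$ ($Y = \left(-73 - 66\right) \left(-383 + \left(- \frac{1}{8} + \frac{1}{8} \cdot 15\right)\right) = - 139 \left(-383 + \left(- \frac{1}{8} + \frac{15}{8}\right)\right) = - 139 \left(-383 + \frac{7}{4}\right) = \left(-139\right) \left(- \frac{1525}{4}\right) = \frac{211975}{4} \approx 52994.0$)
$\left(t + \sqrt{-80 + Y}\right)^{2} = \left(173 + \sqrt{-80 + \frac{211975}{4}}\right)^{2} = \left(173 + \sqrt{\frac{211655}{4}}\right)^{2} = \left(173 + \frac{\sqrt{211655}}{2}\right)^{2}$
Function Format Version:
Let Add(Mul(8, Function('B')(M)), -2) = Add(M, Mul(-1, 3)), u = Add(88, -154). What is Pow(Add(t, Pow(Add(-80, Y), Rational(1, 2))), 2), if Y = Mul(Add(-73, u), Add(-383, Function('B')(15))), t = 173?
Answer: Mul(Rational(1, 4), Pow(Add(346, Pow(211655, Rational(1, 2))), 2)) ≈ 1.6243e+5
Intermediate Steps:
u = -66
Function('B')(M) = Add(Rational(-1, 8), Mul(Rational(1, 8), M)) (Function('B')(M) = Add(Rational(1, 4), Mul(Rational(1, 8), Add(M, Mul(-1, 3)))) = Add(Rational(1, 4), Mul(Rational(1, 8), Add(M, -3))) = Add(Rational(1, 4), Mul(Rational(1, 8), Add(-3, M))) = Add(Rational(1, 4), Add(Rational(-3, 8), Mul(Rational(1, 8), M))) = Add(Rational(-1, 8), Mul(Rational(1, 8), M)))
Y = Rational(211975, 4) (Y = Mul(Add(-73, -66), Add(-383, Add(Rational(-1, 8), Mul(Rational(1, 8), 15)))) = Mul(-139, Add(-383, Add(Rational(-1, 8), Rational(15, 8)))) = Mul(-139, Add(-383, Rational(7, 4))) = Mul(-139, Rational(-1525, 4)) = Rational(211975, 4) ≈ 52994.)
Pow(Add(t, Pow(Add(-80, Y), Rational(1, 2))), 2) = Pow(Add(173, Pow(Add(-80, Rational(211975, 4)), Rational(1, 2))), 2) = Pow(Add(173, Pow(Rational(211655, 4), Rational(1, 2))), 2) = Pow(Add(173, Mul(Rational(1, 2), Pow(211655, Rational(1, 2)))), 2)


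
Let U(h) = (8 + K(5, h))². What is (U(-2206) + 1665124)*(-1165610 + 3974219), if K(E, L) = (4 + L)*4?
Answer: 222175363212516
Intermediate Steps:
K(E, L) = 16 + 4*L
U(h) = (24 + 4*h)² (U(h) = (8 + (16 + 4*h))² = (24 + 4*h)²)
(U(-2206) + 1665124)*(-1165610 + 3974219) = (16*(6 - 2206)² + 1665124)*(-1165610 + 3974219) = (16*(-2200)² + 1665124)*2808609 = (16*4840000 + 1665124)*2808609 = (77440000 + 1665124)*2808609 = 79105124*2808609 = 222175363212516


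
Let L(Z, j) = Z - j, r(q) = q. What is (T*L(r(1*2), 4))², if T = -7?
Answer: 196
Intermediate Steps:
(T*L(r(1*2), 4))² = (-7*(1*2 - 1*4))² = (-7*(2 - 4))² = (-7*(-2))² = 14² = 196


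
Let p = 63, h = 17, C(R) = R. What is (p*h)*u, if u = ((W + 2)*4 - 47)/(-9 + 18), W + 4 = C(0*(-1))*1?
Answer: -6545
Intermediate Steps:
W = -4 (W = -4 + (0*(-1))*1 = -4 + 0*1 = -4 + 0 = -4)
u = -55/9 (u = ((-4 + 2)*4 - 47)/(-9 + 18) = (-2*4 - 47)/9 = (-8 - 47)*(⅑) = -55*⅑ = -55/9 ≈ -6.1111)
(p*h)*u = (63*17)*(-55/9) = 1071*(-55/9) = -6545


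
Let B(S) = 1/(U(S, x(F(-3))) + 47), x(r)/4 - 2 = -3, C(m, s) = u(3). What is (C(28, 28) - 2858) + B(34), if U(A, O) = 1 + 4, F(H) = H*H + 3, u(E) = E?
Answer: -148459/52 ≈ -2855.0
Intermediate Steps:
C(m, s) = 3
F(H) = 3 + H**2 (F(H) = H**2 + 3 = 3 + H**2)
x(r) = -4 (x(r) = 8 + 4*(-3) = 8 - 12 = -4)
U(A, O) = 5
B(S) = 1/52 (B(S) = 1/(5 + 47) = 1/52)
(C(28, 28) - 2858) + B(34) = (3 - 2858) + 1/52 = -2855 + 1/52 = -148459/52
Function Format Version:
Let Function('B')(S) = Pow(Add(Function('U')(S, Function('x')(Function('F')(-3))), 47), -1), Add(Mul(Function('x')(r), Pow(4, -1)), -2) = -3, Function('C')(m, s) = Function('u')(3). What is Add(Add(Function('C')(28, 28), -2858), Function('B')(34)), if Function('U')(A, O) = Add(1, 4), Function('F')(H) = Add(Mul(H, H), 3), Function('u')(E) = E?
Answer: Rational(-148459, 52) ≈ -2855.0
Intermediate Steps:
Function('C')(m, s) = 3
Function('F')(H) = Add(3, Pow(H, 2)) (Function('F')(H) = Add(Pow(H, 2), 3) = Add(3, Pow(H, 2)))
Function('x')(r) = -4 (Function('x')(r) = Add(8, Mul(4, -3)) = Add(8, -12) = -4)
Function('U')(A, O) = 5
Function('B')(S) = Rational(1, 52) (Function('B')(S) = Pow(Add(5, 47), -1) = Pow(52, -1) = Rational(1, 52))
Add(Add(Function('C')(28, 28), -2858), Function('B')(34)) = Add(Add(3, -2858), Rational(1, 52)) = Add(-2855, Rational(1, 52)) = Rational(-148459, 52)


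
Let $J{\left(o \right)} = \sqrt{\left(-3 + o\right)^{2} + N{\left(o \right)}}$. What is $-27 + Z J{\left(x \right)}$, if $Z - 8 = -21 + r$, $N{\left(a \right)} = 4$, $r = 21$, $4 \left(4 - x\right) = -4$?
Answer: $-27 + 16 \sqrt{2} \approx -4.3726$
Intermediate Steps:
$x = 5$ ($x = 4 - -1 = 4 + 1 = 5$)
$Z = 8$ ($Z = 8 + \left(-21 + 21\right) = 8 + 0 = 8$)
$J{\left(o \right)} = \sqrt{4 + \left(-3 + o\right)^{2}}$ ($J{\left(o \right)} = \sqrt{\left(-3 + o\right)^{2} + 4} = \sqrt{4 + \left(-3 + o\right)^{2}}$)
$-27 + Z J{\left(x \right)} = -27 + 8 \sqrt{4 + \left(-3 + 5\right)^{2}} = -27 + 8 \sqrt{4 + 2^{2}} = -27 + 8 \sqrt{4 + 4} = -27 + 8 \sqrt{8} = -27 + 8 \cdot 2 \sqrt{2} = -27 + 16 \sqrt{2}$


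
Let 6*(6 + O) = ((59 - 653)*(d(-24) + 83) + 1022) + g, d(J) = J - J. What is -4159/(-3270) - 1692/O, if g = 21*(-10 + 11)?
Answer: 46811189/31584930 ≈ 1.4821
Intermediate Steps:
d(J) = 0
g = 21 (g = 21*1 = 21)
O = -48295/6 (O = -6 + (((59 - 653)*(0 + 83) + 1022) + 21)/6 = -6 + ((-594*83 + 1022) + 21)/6 = -6 + ((-49302 + 1022) + 21)/6 = -6 + (-48280 + 21)/6 = -6 + (⅙)*(-48259) = -6 - 48259/6 = -48295/6 ≈ -8049.2)
-4159/(-3270) - 1692/O = -4159/(-3270) - 1692/(-48295/6) = -4159*(-1/3270) - 1692*(-6/48295) = 4159/3270 + 10152/48295 = 46811189/31584930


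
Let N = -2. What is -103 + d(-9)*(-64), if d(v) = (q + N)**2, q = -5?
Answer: -3239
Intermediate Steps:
d(v) = 49 (d(v) = (-5 - 2)**2 = (-7)**2 = 49)
-103 + d(-9)*(-64) = -103 + 49*(-64) = -103 - 3136 = -3239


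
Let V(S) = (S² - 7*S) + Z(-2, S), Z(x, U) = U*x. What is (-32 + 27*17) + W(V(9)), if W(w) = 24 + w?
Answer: 451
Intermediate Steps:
V(S) = S² - 9*S (V(S) = (S² - 7*S) + S*(-2) = (S² - 7*S) - 2*S = S² - 9*S)
(-32 + 27*17) + W(V(9)) = (-32 + 27*17) + (24 + 9*(-9 + 9)) = (-32 + 459) + (24 + 9*0) = 427 + (24 + 0) = 427 + 24 = 451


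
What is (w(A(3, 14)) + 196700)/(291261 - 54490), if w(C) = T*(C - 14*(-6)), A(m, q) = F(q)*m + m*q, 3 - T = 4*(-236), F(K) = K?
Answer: 355796/236771 ≈ 1.5027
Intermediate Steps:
T = 947 (T = 3 - 4*(-236) = 3 - 1*(-944) = 3 + 944 = 947)
A(m, q) = 2*m*q (A(m, q) = q*m + m*q = m*q + m*q = 2*m*q)
w(C) = 79548 + 947*C (w(C) = 947*(C - 14*(-6)) = 947*(C + 84) = 947*(84 + C) = 79548 + 947*C)
(w(A(3, 14)) + 196700)/(291261 - 54490) = ((79548 + 947*(2*3*14)) + 196700)/(291261 - 54490) = ((79548 + 947*84) + 196700)/236771 = ((79548 + 79548) + 196700)*(1/236771) = (159096 + 196700)*(1/236771) = 355796*(1/236771) = 355796/236771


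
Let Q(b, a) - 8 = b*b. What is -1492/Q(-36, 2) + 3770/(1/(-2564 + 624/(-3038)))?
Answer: -4787067879147/495194 ≈ -9.6671e+6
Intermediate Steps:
Q(b, a) = 8 + b² (Q(b, a) = 8 + b*b = 8 + b²)
-1492/Q(-36, 2) + 3770/(1/(-2564 + 624/(-3038))) = -1492/(8 + (-36)²) + 3770/(1/(-2564 + 624/(-3038))) = -1492/(8 + 1296) + 3770/(1/(-2564 + 624*(-1/3038))) = -1492/1304 + 3770/(1/(-2564 - 312/1519)) = -1492*1/1304 + 3770/(1/(-3895028/1519)) = -373/326 + 3770/(-1519/3895028) = -373/326 + 3770*(-3895028/1519) = -373/326 - 14684255560/1519 = -4787067879147/495194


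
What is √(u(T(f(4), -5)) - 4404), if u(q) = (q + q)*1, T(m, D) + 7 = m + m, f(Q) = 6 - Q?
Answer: 21*I*√10 ≈ 66.408*I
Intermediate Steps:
T(m, D) = -7 + 2*m (T(m, D) = -7 + (m + m) = -7 + 2*m)
u(q) = 2*q (u(q) = (2*q)*1 = 2*q)
√(u(T(f(4), -5)) - 4404) = √(2*(-7 + 2*(6 - 1*4)) - 4404) = √(2*(-7 + 2*(6 - 4)) - 4404) = √(2*(-7 + 2*2) - 4404) = √(2*(-7 + 4) - 4404) = √(2*(-3) - 4404) = √(-6 - 4404) = √(-4410) = 21*I*√10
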